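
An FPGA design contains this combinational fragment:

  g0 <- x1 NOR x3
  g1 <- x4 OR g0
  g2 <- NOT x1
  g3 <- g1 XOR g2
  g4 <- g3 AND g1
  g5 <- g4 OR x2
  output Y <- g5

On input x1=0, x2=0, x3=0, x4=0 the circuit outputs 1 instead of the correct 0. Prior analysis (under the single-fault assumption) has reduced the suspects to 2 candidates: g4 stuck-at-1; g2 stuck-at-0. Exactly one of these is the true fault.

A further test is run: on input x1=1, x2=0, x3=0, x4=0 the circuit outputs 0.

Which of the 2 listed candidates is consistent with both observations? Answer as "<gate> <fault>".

Evaluate each candidate on input x1=1, x2=0, x3=0, x4=0:
  g4 stuck-at-1: g0=0, g1=0, g2=0, g3=0, g4=1 [stuck-at-1], g5=1 → 1 — eliminated
  g2 stuck-at-0: g0=0, g1=0, g2=0 [stuck-at-0], g3=0, g4=0, g5=0 → 0 — matches
Only g2 stuck-at-0 reproduces the observed 0.

g2 stuck-at-0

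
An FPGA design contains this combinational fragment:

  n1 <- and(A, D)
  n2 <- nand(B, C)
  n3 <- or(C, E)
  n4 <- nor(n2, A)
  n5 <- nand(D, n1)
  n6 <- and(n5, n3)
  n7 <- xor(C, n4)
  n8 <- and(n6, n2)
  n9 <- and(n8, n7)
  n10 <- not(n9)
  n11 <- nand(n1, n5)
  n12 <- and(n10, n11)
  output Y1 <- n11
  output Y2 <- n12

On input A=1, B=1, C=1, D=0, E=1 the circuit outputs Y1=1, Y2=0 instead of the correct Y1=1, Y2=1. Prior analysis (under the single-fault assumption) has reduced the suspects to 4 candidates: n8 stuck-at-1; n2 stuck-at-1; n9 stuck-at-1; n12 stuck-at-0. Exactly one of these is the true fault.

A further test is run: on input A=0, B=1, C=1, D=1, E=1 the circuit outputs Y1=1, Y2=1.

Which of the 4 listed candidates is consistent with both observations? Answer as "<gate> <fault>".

Evaluate each candidate on input A=0, B=1, C=1, D=1, E=1:
  n8 stuck-at-1: n1=0, n2=0, n3=1, n4=1, n5=1, n6=1, n7=0, n8=1 [stuck-at-1], n9=0, n10=1, n11=1, n12=1 → Y1=1, Y2=1 — matches
  n2 stuck-at-1: n1=0, n2=1 [stuck-at-1], n3=1, n4=0, n5=1, n6=1, n7=1, n8=1, n9=1, n10=0, n11=1, n12=0 → Y1=1, Y2=0 — eliminated
  n9 stuck-at-1: n1=0, n2=0, n3=1, n4=1, n5=1, n6=1, n7=0, n8=0, n9=1 [stuck-at-1], n10=0, n11=1, n12=0 → Y1=1, Y2=0 — eliminated
  n12 stuck-at-0: n1=0, n2=0, n3=1, n4=1, n5=1, n6=1, n7=0, n8=0, n9=0, n10=1, n11=1, n12=0 [stuck-at-0] → Y1=1, Y2=0 — eliminated
Only n8 stuck-at-1 reproduces the observed Y1=1, Y2=1.

n8 stuck-at-1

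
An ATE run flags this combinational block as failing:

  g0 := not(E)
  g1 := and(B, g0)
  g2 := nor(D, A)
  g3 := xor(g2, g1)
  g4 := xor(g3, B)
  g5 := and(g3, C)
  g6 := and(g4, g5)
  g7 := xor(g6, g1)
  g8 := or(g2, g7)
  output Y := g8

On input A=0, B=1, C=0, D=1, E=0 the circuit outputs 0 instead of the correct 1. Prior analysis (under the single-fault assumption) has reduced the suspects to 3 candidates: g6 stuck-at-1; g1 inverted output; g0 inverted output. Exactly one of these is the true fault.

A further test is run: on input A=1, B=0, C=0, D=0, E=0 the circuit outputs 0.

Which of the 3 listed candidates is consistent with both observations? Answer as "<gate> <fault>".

g0 inverted output

Evaluate each candidate on input A=1, B=0, C=0, D=0, E=0:
  g6 stuck-at-1: g0=1, g1=0, g2=0, g3=0, g4=0, g5=0, g6=1 [stuck-at-1], g7=1, g8=1 → 1 — eliminated
  g1 inverted output: g0=1, g1=1 [inverted output], g2=0, g3=1, g4=1, g5=0, g6=0, g7=1, g8=1 → 1 — eliminated
  g0 inverted output: g0=0 [inverted output], g1=0, g2=0, g3=0, g4=0, g5=0, g6=0, g7=0, g8=0 → 0 — matches
Only g0 inverted output reproduces the observed 0.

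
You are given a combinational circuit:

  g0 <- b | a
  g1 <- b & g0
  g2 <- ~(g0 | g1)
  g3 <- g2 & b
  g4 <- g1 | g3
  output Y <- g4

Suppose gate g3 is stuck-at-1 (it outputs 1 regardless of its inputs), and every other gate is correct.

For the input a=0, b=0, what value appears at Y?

Propagate with g3 forced: g0=0, g1=0, g2=1, g3=1 [stuck-at-1], g4=1.
So Y = 1. (Without the fault it would be 0.)

1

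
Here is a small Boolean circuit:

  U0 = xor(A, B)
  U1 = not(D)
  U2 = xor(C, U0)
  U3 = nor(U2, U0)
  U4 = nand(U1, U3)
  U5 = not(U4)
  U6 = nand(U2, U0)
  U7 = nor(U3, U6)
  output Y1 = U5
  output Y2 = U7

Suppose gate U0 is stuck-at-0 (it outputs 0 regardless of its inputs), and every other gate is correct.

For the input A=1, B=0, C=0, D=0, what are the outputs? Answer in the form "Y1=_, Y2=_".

Y1=1, Y2=0

Propagate with U0 forced: U0=0 [stuck-at-0], U1=1, U2=0, U3=1, U4=0, U5=1, U6=1, U7=0.
So the outputs are Y1=1, Y2=0. (Without the fault they would be Y1=0, Y2=1.)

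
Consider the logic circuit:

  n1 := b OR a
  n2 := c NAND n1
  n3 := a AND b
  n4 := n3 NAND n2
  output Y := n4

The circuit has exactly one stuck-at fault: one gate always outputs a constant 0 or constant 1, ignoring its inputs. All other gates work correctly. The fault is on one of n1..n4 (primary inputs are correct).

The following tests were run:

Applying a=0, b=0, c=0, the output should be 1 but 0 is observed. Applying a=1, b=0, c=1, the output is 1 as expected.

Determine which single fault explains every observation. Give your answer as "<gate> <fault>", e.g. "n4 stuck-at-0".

n3 stuck-at-1

Fault-free values for test 1 (a=0, b=0, c=0): n1=0, n2=1, n3=0, n4=1, giving Y=1. Observed 0.
Test 1: faults giving observed 0 are {n3 stuck-at-1, n4 stuck-at-0}.
Test 2 (a=1, b=0, c=1): fault-free n1=1, n2=0, n3=0, n4=1 → 1; observed 1. Eliminates n4 stuck-at-0.
Only n3 stuck-at-1 is consistent with every test.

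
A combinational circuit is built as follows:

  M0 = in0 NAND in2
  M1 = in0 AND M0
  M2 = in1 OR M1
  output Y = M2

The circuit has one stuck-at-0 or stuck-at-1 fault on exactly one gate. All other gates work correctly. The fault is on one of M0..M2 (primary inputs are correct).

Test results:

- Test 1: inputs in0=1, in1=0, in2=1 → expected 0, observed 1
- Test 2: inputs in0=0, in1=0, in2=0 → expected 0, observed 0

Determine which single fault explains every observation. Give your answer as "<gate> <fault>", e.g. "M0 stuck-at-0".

Fault-free values for test 1 (in0=1, in1=0, in2=1): M0=0, M1=0, M2=0, giving Y=0. Observed 1.
Test 1: faults giving observed 1 are {M0 stuck-at-1, M1 stuck-at-1, M2 stuck-at-1}.
Test 2 (in0=0, in1=0, in2=0): fault-free M0=1, M1=0, M2=0 → 0; observed 0. Eliminates M1 stuck-at-1, M2 stuck-at-1.
Only M0 stuck-at-1 is consistent with every test.

M0 stuck-at-1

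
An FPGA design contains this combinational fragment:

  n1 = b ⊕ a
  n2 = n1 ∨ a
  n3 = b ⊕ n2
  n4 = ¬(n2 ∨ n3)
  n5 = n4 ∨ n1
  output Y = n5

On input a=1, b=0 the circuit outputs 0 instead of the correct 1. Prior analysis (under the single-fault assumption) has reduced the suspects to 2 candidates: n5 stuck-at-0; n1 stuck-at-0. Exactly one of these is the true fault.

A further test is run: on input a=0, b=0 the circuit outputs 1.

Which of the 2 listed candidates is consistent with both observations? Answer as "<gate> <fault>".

n1 stuck-at-0

Evaluate each candidate on input a=0, b=0:
  n5 stuck-at-0: n1=0, n2=0, n3=0, n4=1, n5=0 [stuck-at-0] → 0 — eliminated
  n1 stuck-at-0: n1=0 [stuck-at-0], n2=0, n3=0, n4=1, n5=1 → 1 — matches
Only n1 stuck-at-0 reproduces the observed 1.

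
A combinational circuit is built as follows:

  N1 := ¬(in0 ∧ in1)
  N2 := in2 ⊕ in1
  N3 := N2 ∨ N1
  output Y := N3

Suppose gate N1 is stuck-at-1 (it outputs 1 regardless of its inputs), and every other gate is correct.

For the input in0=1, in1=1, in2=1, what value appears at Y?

Propagate with N1 forced: N1=1 [stuck-at-1], N2=0, N3=1.
So Y = 1. (Without the fault it would be 0.)

1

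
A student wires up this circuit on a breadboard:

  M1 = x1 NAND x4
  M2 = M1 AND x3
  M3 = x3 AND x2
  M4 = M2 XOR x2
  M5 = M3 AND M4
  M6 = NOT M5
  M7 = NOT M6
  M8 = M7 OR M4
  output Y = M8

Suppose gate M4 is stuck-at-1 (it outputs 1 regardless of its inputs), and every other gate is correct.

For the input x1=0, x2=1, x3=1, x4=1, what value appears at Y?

1

Propagate with M4 forced: M1=1, M2=1, M3=1, M4=1 [stuck-at-1], M5=1, M6=0, M7=1, M8=1.
So Y = 1. (Without the fault it would be 0.)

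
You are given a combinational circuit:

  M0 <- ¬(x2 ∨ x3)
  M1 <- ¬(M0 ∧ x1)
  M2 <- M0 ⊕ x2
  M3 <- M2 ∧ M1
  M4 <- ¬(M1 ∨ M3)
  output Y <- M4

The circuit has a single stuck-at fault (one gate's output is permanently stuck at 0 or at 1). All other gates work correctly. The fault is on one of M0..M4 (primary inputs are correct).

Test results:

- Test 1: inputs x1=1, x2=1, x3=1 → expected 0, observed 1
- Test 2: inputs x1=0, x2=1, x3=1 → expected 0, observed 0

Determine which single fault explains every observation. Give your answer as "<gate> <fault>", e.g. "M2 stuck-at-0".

M0 stuck-at-1

Fault-free values for test 1 (x1=1, x2=1, x3=1): M0=0, M1=1, M2=1, M3=1, M4=0, giving Y=0. Observed 1.
Test 1: faults giving observed 1 are {M0 stuck-at-1, M1 stuck-at-0, M4 stuck-at-1}.
Test 2 (x1=0, x2=1, x3=1): fault-free M0=0, M1=1, M2=1, M3=1, M4=0 → 0; observed 0. Eliminates M1 stuck-at-0, M4 stuck-at-1.
Only M0 stuck-at-1 is consistent with every test.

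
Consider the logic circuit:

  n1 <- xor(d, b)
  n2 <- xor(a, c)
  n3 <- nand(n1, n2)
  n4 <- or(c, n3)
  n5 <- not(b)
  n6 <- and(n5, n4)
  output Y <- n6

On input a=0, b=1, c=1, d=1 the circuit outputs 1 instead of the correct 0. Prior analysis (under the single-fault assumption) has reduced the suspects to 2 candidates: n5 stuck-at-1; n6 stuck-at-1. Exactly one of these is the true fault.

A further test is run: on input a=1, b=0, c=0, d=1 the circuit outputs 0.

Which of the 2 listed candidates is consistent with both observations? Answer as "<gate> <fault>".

Evaluate each candidate on input a=1, b=0, c=0, d=1:
  n5 stuck-at-1: n1=1, n2=1, n3=0, n4=0, n5=1 [stuck-at-1], n6=0 → 0 — matches
  n6 stuck-at-1: n1=1, n2=1, n3=0, n4=0, n5=1, n6=1 [stuck-at-1] → 1 — eliminated
Only n5 stuck-at-1 reproduces the observed 0.

n5 stuck-at-1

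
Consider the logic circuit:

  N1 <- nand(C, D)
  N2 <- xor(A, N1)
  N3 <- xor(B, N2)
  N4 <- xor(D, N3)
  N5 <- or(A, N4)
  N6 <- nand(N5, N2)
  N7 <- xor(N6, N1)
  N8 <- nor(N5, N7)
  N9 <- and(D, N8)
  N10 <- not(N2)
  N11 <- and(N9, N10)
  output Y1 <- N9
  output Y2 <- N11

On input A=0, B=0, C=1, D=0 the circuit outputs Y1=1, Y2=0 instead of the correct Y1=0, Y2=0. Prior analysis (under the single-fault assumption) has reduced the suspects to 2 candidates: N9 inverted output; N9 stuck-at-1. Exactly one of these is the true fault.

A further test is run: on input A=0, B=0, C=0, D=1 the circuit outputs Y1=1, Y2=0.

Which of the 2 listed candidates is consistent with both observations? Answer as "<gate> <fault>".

N9 stuck-at-1

Evaluate each candidate on input A=0, B=0, C=0, D=1:
  N9 inverted output: N1=1, N2=1, N3=1, N4=0, N5=0, N6=1, N7=0, N8=1, N9=0 [inverted output], N10=0, N11=0 → Y1=0, Y2=0 — eliminated
  N9 stuck-at-1: N1=1, N2=1, N3=1, N4=0, N5=0, N6=1, N7=0, N8=1, N9=1 [stuck-at-1], N10=0, N11=0 → Y1=1, Y2=0 — matches
Only N9 stuck-at-1 reproduces the observed Y1=1, Y2=0.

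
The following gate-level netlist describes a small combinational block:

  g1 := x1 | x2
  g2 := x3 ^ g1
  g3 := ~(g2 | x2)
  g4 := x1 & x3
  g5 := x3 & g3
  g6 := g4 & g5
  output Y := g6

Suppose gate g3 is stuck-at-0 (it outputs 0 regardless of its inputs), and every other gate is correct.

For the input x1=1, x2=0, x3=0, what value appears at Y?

0

Propagate with g3 forced: g1=1, g2=1, g3=0 [stuck-at-0], g4=0, g5=0, g6=0.
So Y = 0. (Same as the fault-free value — the fault is masked on this input.)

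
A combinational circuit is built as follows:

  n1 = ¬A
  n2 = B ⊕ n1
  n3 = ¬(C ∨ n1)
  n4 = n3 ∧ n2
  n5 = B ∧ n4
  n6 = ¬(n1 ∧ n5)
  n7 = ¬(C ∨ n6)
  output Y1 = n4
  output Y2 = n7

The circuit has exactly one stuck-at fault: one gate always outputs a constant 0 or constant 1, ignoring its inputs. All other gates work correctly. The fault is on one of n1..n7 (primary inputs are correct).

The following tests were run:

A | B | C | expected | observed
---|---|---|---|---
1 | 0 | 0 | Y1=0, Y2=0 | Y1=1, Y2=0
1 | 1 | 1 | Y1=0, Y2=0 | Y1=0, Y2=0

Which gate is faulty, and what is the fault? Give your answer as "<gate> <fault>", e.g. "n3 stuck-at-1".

Fault-free values for test 1 (A=1, B=0, C=0): n1=0, n2=0, n3=1, n4=0, n5=0, n6=1, n7=0, giving Y1=0, Y2=0. Observed Y1=1, Y2=0.
Test 1: faults giving observed Y1=1, Y2=0 are {n2 stuck-at-1, n4 stuck-at-1}.
Test 2 (A=1, B=1, C=1): fault-free n1=0, n2=1, n3=0, n4=0, n5=0, n6=1, n7=0 → Y1=0, Y2=0; observed Y1=0, Y2=0. Eliminates n4 stuck-at-1.
Only n2 stuck-at-1 is consistent with every test.

n2 stuck-at-1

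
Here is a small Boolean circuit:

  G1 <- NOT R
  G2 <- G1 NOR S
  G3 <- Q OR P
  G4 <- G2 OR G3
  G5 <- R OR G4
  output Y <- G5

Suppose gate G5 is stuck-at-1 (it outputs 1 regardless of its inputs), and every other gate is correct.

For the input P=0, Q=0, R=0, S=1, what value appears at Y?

1

Propagate with G5 forced: G1=1, G2=0, G3=0, G4=0, G5=1 [stuck-at-1].
So Y = 1. (Without the fault it would be 0.)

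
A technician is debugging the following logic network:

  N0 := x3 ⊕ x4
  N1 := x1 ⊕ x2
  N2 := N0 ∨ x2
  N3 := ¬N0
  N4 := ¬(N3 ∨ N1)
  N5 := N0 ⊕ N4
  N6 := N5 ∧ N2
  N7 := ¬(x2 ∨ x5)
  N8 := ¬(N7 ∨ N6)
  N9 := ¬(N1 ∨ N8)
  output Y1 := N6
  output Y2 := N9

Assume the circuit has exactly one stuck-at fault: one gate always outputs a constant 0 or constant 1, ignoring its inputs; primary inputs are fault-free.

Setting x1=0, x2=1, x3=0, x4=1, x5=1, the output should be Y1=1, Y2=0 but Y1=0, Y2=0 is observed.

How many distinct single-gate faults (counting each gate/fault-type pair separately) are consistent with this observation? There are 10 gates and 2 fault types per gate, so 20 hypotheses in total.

Fault-free: N0=1, N1=1, N2=1, N3=0, N4=0, N5=1, N6=1, N7=0, N8=0, N9=0 → Y1=1, Y2=0. Observed Y1=0, Y2=0.
  N0: stuck-at-0 ✓; others ✗
  N1: stuck-at-0 ✓; others ✗
  N2: stuck-at-0 ✓; others ✗
  N3: none of the 2 fault types match ✗
  N4: stuck-at-1 ✓; others ✗
  N5: stuck-at-0 ✓; others ✗
  N6: stuck-at-0 ✓; others ✗
  N7: none of the 2 fault types match ✗
  N8: none of the 2 fault types match ✗
  N9: none of the 2 fault types match ✗
Consistent faults: {N0 stuck-at-0, N1 stuck-at-0, N2 stuck-at-0, N4 stuck-at-1, N5 stuck-at-0, N6 stuck-at-0} — 6 in all.

6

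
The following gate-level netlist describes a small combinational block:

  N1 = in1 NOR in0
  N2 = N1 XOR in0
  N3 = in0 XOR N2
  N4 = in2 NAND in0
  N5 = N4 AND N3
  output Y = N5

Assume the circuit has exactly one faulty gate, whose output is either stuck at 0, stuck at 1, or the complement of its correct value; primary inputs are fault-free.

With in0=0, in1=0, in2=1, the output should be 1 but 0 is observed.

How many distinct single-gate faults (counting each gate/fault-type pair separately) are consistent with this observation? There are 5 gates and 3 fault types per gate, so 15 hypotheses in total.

Fault-free: N1=1, N2=1, N3=1, N4=1, N5=1 → 1. Observed 0.
  N1: stuck-at-0, inverted output ✓; others ✗
  N2: stuck-at-0, inverted output ✓; others ✗
  N3: stuck-at-0, inverted output ✓; others ✗
  N4: stuck-at-0, inverted output ✓; others ✗
  N5: stuck-at-0, inverted output ✓; others ✗
Consistent faults: {N1 stuck-at-0, N1 inverted output, N2 stuck-at-0, N2 inverted output, N3 stuck-at-0, N3 inverted output, N4 stuck-at-0, N4 inverted output, N5 stuck-at-0, N5 inverted output} — 10 in all.

10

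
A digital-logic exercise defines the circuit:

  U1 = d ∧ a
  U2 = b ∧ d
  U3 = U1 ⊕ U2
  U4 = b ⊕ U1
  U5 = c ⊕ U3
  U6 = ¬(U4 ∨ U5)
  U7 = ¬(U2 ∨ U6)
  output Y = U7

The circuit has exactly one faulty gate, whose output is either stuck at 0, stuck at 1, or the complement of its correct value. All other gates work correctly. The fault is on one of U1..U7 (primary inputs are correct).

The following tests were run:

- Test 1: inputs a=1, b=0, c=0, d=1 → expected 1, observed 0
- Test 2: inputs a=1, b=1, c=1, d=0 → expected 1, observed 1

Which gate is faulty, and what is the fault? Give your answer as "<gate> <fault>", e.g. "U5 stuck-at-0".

Fault-free values for test 1 (a=1, b=0, c=0, d=1): U1=1, U2=0, U3=1, U4=1, U5=1, U6=0, U7=1, giving Y=1. Observed 0.
Test 1: faults giving observed 0 are {U1 stuck-at-0, U1 inverted output, U2 stuck-at-1, U2 inverted output, U6 stuck-at-1, U6 inverted output, U7 stuck-at-0, U7 inverted output}.
Test 2 (a=1, b=1, c=1, d=0): fault-free U1=0, U2=0, U3=0, U4=1, U5=1, U6=0, U7=1 → 1; observed 1. Eliminates U1 inverted output, U2 stuck-at-1, U2 inverted output, U6 stuck-at-1, U6 inverted output, U7 stuck-at-0, U7 inverted output.
Only U1 stuck-at-0 is consistent with every test.

U1 stuck-at-0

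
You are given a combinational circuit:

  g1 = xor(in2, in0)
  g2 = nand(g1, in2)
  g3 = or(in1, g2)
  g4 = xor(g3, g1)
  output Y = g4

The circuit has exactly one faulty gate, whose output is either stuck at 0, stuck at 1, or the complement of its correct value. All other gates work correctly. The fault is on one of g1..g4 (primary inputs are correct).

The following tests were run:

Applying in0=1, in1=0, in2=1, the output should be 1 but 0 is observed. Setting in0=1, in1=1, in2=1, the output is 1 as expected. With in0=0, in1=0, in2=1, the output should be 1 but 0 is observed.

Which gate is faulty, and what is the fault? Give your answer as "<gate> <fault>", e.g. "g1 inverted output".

Fault-free values for test 1 (in0=1, in1=0, in2=1): g1=0, g2=1, g3=1, g4=1, giving Y=1. Observed 0.
Test 1: faults giving observed 0 are {g2 stuck-at-0, g2 inverted output, g3 stuck-at-0, g3 inverted output, g4 stuck-at-0, g4 inverted output}.
Test 2 (in0=1, in1=1, in2=1): fault-free g1=0, g2=1, g3=1, g4=1 → 1; observed 1. Eliminates g3 stuck-at-0, g3 inverted output, g4 stuck-at-0, g4 inverted output.
Test 3 (in0=0, in1=0, in2=1): fault-free g1=1, g2=0, g3=0, g4=1 → 1; observed 0. Eliminates g2 stuck-at-0.
Only g2 inverted output is consistent with every test.

g2 inverted output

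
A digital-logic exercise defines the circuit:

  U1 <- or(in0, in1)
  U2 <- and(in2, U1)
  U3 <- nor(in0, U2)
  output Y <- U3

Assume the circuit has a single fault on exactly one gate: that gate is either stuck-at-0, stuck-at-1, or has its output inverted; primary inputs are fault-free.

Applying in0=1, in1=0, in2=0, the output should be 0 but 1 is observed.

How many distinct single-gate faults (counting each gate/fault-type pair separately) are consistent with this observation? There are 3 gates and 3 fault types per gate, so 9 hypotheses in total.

Fault-free: U1=1, U2=0, U3=0 → 0. Observed 1.
  U1 stuck-at-0: output 0 ✗
  U1 stuck-at-1: output 0 ✗
  U1 inverted output: output 0 ✗
  U2 stuck-at-0: output 0 ✗
  U2 stuck-at-1: output 0 ✗
  U2 inverted output: output 0 ✗
  U3 stuck-at-0: output 0 ✗
  U3 stuck-at-1: output 1 ✓
  U3 inverted output: output 1 ✓
Consistent faults: {U3 stuck-at-1, U3 inverted output} — 2 in all.

2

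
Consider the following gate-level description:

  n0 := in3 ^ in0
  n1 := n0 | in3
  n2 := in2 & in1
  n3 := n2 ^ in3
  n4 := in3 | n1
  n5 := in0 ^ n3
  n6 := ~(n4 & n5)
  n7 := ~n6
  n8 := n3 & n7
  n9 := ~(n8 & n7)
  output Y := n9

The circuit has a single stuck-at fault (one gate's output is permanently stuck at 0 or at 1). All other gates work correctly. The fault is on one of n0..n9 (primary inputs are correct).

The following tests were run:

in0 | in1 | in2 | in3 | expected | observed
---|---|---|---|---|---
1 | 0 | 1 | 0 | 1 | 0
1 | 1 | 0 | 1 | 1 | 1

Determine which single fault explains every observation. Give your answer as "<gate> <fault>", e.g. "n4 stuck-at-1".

n8 stuck-at-1

Fault-free values for test 1 (in0=1, in1=0, in2=1, in3=0): n0=1, n1=1, n2=0, n3=0, n4=1, n5=1, n6=0, n7=1, n8=0, n9=1, giving Y=1. Observed 0.
Test 1: faults giving observed 0 are {n8 stuck-at-1, n9 stuck-at-0}.
Test 2 (in0=1, in1=1, in2=0, in3=1): fault-free n0=0, n1=1, n2=0, n3=1, n4=1, n5=0, n6=1, n7=0, n8=0, n9=1 → 1; observed 1. Eliminates n9 stuck-at-0.
Only n8 stuck-at-1 is consistent with every test.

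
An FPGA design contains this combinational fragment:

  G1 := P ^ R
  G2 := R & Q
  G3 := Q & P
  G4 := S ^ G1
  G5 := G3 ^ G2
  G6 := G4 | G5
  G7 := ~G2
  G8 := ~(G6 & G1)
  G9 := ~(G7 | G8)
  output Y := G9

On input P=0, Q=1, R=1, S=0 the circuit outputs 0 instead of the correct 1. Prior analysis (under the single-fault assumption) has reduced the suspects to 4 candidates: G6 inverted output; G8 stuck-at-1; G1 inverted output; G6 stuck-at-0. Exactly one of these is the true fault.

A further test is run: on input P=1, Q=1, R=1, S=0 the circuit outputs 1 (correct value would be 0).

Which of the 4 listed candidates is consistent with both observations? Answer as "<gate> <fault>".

Evaluate each candidate on input P=1, Q=1, R=1, S=0:
  G6 inverted output: G1=0, G2=1, G3=1, G4=0, G5=0, G6=1 [inverted output], G7=0, G8=1, G9=0 → 0 — eliminated
  G8 stuck-at-1: G1=0, G2=1, G3=1, G4=0, G5=0, G6=0, G7=0, G8=1 [stuck-at-1], G9=0 → 0 — eliminated
  G1 inverted output: G1=1 [inverted output], G2=1, G3=1, G4=1, G5=0, G6=1, G7=0, G8=0, G9=1 → 1 — matches
  G6 stuck-at-0: G1=0, G2=1, G3=1, G4=0, G5=0, G6=0 [stuck-at-0], G7=0, G8=1, G9=0 → 0 — eliminated
Only G1 inverted output reproduces the observed 1.

G1 inverted output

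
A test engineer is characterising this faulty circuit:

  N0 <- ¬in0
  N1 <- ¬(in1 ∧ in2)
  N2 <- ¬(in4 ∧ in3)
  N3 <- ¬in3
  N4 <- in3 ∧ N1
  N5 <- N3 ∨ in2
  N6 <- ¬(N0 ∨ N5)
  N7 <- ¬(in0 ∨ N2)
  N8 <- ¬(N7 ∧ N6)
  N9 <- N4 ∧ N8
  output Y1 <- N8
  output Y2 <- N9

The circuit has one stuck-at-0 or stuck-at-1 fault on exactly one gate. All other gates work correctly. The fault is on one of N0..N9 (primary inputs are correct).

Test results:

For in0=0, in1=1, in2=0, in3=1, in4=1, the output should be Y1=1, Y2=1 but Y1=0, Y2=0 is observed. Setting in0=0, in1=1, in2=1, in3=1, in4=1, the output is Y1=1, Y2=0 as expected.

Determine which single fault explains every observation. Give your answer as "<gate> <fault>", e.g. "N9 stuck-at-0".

Fault-free values for test 1 (in0=0, in1=1, in2=0, in3=1, in4=1): N0=1, N1=1, N2=0, N3=0, N4=1, N5=0, N6=0, N7=1, N8=1, N9=1, giving Y1=1, Y2=1. Observed Y1=0, Y2=0.
Test 1: faults giving observed Y1=0, Y2=0 are {N0 stuck-at-0, N6 stuck-at-1, N8 stuck-at-0}.
Test 2 (in0=0, in1=1, in2=1, in3=1, in4=1): fault-free N0=1, N1=0, N2=0, N3=0, N4=0, N5=1, N6=0, N7=1, N8=1, N9=0 → Y1=1, Y2=0; observed Y1=1, Y2=0. Eliminates N6 stuck-at-1, N8 stuck-at-0.
Only N0 stuck-at-0 is consistent with every test.

N0 stuck-at-0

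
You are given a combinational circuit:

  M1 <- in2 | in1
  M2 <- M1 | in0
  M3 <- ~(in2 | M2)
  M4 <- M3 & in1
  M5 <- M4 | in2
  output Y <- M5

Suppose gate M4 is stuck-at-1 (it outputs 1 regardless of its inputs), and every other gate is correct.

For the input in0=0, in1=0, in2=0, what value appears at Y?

Propagate with M4 forced: M1=0, M2=0, M3=1, M4=1 [stuck-at-1], M5=1.
So Y = 1. (Without the fault it would be 0.)

1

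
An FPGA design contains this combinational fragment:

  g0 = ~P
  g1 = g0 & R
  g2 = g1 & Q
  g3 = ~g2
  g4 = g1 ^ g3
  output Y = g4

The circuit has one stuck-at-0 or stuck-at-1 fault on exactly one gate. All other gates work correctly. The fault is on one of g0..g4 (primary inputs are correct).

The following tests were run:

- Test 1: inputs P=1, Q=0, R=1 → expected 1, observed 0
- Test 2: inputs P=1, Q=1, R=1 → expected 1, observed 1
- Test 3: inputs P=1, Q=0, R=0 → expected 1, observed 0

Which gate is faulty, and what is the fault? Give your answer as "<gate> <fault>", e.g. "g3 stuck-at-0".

Fault-free values for test 1 (P=1, Q=0, R=1): g0=0, g1=0, g2=0, g3=1, g4=1, giving Y=1. Observed 0.
Test 1: faults giving observed 0 are {g0 stuck-at-1, g1 stuck-at-1, g2 stuck-at-1, g3 stuck-at-0, g4 stuck-at-0}.
Test 2 (P=1, Q=1, R=1): fault-free g0=0, g1=0, g2=0, g3=1, g4=1 → 1; observed 1. Eliminates g2 stuck-at-1, g3 stuck-at-0, g4 stuck-at-0.
Test 3 (P=1, Q=0, R=0): fault-free g0=0, g1=0, g2=0, g3=1, g4=1 → 1; observed 0. Eliminates g0 stuck-at-1.
Only g1 stuck-at-1 is consistent with every test.

g1 stuck-at-1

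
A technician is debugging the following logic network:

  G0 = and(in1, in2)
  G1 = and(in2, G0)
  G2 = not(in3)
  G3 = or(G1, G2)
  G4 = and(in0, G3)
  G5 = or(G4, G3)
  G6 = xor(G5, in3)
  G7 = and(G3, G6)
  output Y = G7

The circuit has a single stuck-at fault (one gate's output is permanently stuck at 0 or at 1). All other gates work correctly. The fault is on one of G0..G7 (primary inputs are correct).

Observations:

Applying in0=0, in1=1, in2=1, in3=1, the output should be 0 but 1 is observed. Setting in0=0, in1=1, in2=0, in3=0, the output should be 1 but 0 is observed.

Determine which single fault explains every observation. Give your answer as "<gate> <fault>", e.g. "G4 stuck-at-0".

G5 stuck-at-0

Fault-free values for test 1 (in0=0, in1=1, in2=1, in3=1): G0=1, G1=1, G2=0, G3=1, G4=0, G5=1, G6=0, G7=0, giving Y=0. Observed 1.
Test 1: faults giving observed 1 are {G5 stuck-at-0, G6 stuck-at-1, G7 stuck-at-1}.
Test 2 (in0=0, in1=1, in2=0, in3=0): fault-free G0=0, G1=0, G2=1, G3=1, G4=0, G5=1, G6=1, G7=1 → 1; observed 0. Eliminates G6 stuck-at-1, G7 stuck-at-1.
Only G5 stuck-at-0 is consistent with every test.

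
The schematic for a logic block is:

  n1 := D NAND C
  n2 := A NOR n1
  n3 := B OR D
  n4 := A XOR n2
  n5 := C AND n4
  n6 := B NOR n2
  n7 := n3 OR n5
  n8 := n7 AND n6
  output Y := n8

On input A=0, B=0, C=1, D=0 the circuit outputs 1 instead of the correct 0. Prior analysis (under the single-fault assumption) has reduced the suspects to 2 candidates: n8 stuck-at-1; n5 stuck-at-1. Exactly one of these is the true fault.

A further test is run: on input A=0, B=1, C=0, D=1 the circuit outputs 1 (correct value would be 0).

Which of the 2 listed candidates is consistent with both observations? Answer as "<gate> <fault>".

Evaluate each candidate on input A=0, B=1, C=0, D=1:
  n8 stuck-at-1: n1=1, n2=0, n3=1, n4=0, n5=0, n6=0, n7=1, n8=1 [stuck-at-1] → 1 — matches
  n5 stuck-at-1: n1=1, n2=0, n3=1, n4=0, n5=1 [stuck-at-1], n6=0, n7=1, n8=0 → 0 — eliminated
Only n8 stuck-at-1 reproduces the observed 1.

n8 stuck-at-1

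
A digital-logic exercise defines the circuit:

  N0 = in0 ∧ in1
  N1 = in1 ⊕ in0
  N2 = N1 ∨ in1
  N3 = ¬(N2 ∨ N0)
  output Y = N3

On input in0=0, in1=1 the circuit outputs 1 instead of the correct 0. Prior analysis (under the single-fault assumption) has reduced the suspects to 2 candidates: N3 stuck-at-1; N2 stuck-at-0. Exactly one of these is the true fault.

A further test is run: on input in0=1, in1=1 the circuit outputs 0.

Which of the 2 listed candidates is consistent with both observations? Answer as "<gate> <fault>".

Evaluate each candidate on input in0=1, in1=1:
  N3 stuck-at-1: N0=1, N1=0, N2=1, N3=1 [stuck-at-1] → 1 — eliminated
  N2 stuck-at-0: N0=1, N1=0, N2=0 [stuck-at-0], N3=0 → 0 — matches
Only N2 stuck-at-0 reproduces the observed 0.

N2 stuck-at-0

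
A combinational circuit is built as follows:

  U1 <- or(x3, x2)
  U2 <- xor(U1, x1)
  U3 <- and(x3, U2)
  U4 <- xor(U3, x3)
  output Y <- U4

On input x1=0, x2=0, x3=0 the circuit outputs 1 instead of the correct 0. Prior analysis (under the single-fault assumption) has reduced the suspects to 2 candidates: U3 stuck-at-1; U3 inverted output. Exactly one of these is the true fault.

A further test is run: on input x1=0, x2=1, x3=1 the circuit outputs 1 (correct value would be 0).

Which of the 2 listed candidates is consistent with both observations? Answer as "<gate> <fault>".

Evaluate each candidate on input x1=0, x2=1, x3=1:
  U3 stuck-at-1: U1=1, U2=1, U3=1 [stuck-at-1], U4=0 → 0 — eliminated
  U3 inverted output: U1=1, U2=1, U3=0 [inverted output], U4=1 → 1 — matches
Only U3 inverted output reproduces the observed 1.

U3 inverted output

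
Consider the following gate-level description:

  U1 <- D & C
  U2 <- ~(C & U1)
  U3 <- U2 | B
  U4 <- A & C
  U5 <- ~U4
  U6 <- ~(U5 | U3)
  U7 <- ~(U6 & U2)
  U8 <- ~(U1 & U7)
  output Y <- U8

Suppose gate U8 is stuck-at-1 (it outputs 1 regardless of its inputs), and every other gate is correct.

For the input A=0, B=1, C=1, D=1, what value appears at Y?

Propagate with U8 forced: U1=1, U2=0, U3=1, U4=0, U5=1, U6=0, U7=1, U8=1 [stuck-at-1].
So Y = 1. (Without the fault it would be 0.)

1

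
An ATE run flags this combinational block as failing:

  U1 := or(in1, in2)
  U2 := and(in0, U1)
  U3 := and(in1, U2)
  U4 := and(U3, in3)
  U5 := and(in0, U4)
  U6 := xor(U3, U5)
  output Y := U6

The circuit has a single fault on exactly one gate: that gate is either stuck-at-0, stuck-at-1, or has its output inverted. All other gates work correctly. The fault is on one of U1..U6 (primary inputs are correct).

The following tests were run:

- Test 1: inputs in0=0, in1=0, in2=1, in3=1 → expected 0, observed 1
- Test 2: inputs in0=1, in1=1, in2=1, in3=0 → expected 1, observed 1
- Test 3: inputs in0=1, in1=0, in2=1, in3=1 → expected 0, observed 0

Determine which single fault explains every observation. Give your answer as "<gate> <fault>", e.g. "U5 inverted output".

Fault-free values for test 1 (in0=0, in1=0, in2=1, in3=1): U1=1, U2=0, U3=0, U4=0, U5=0, U6=0, giving Y=0. Observed 1.
Test 1: faults giving observed 1 are {U3 stuck-at-1, U3 inverted output, U5 stuck-at-1, U5 inverted output, U6 stuck-at-1, U6 inverted output}.
Test 2 (in0=1, in1=1, in2=1, in3=0): fault-free U1=1, U2=1, U3=1, U4=0, U5=0, U6=1 → 1; observed 1. Eliminates U3 inverted output, U5 stuck-at-1, U5 inverted output, U6 inverted output.
Test 3 (in0=1, in1=0, in2=1, in3=1): fault-free U1=1, U2=1, U3=0, U4=0, U5=0, U6=0 → 0; observed 0. Eliminates U6 stuck-at-1.
Only U3 stuck-at-1 is consistent with every test.

U3 stuck-at-1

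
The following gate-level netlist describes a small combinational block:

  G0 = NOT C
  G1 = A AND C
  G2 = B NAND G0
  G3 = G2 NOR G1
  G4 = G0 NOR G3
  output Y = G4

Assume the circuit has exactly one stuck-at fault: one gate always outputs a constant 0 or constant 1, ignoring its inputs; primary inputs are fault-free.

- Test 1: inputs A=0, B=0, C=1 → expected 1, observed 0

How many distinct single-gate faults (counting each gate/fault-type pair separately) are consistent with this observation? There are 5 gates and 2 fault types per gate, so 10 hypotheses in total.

4

Fault-free: G0=0, G1=0, G2=1, G3=0, G4=1 → 1. Observed 0.
  G0 stuck-at-0: output 1 ✗
  G0 stuck-at-1: output 0 ✓
  G1 stuck-at-0: output 1 ✗
  G1 stuck-at-1: output 1 ✗
  G2 stuck-at-0: output 0 ✓
  G2 stuck-at-1: output 1 ✗
  G3 stuck-at-0: output 1 ✗
  G3 stuck-at-1: output 0 ✓
  G4 stuck-at-0: output 0 ✓
  G4 stuck-at-1: output 1 ✗
Consistent faults: {G0 stuck-at-1, G2 stuck-at-0, G3 stuck-at-1, G4 stuck-at-0} — 4 in all.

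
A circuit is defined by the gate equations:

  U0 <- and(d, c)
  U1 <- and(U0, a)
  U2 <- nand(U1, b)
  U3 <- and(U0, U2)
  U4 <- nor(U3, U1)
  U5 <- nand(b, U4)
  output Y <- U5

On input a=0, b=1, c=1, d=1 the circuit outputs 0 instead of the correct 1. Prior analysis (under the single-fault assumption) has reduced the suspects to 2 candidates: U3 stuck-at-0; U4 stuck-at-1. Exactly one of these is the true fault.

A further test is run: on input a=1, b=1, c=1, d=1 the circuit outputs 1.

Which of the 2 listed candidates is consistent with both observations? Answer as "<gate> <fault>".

U3 stuck-at-0

Evaluate each candidate on input a=1, b=1, c=1, d=1:
  U3 stuck-at-0: U0=1, U1=1, U2=0, U3=0 [stuck-at-0], U4=0, U5=1 → 1 — matches
  U4 stuck-at-1: U0=1, U1=1, U2=0, U3=0, U4=1 [stuck-at-1], U5=0 → 0 — eliminated
Only U3 stuck-at-0 reproduces the observed 1.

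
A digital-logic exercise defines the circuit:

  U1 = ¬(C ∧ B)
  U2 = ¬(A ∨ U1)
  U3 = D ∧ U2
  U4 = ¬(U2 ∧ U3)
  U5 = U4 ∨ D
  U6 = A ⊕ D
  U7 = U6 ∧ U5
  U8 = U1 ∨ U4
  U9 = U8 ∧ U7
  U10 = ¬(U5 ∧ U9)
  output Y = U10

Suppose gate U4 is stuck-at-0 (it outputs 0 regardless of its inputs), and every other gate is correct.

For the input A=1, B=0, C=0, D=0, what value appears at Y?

1

Propagate with U4 forced: U1=1, U2=0, U3=0, U4=0 [stuck-at-0], U5=0, U6=1, U7=0, U8=1, U9=0, U10=1.
So Y = 1. (Without the fault it would be 0.)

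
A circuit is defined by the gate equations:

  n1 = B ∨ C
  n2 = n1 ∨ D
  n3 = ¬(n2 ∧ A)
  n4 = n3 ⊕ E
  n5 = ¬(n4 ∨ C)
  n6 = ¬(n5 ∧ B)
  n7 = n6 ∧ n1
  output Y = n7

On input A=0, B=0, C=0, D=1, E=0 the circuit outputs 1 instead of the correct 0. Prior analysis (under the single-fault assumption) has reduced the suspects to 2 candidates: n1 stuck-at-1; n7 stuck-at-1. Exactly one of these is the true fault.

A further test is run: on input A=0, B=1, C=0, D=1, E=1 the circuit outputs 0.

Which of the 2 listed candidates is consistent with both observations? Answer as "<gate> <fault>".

n1 stuck-at-1

Evaluate each candidate on input A=0, B=1, C=0, D=1, E=1:
  n1 stuck-at-1: n1=1 [stuck-at-1], n2=1, n3=1, n4=0, n5=1, n6=0, n7=0 → 0 — matches
  n7 stuck-at-1: n1=1, n2=1, n3=1, n4=0, n5=1, n6=0, n7=1 [stuck-at-1] → 1 — eliminated
Only n1 stuck-at-1 reproduces the observed 0.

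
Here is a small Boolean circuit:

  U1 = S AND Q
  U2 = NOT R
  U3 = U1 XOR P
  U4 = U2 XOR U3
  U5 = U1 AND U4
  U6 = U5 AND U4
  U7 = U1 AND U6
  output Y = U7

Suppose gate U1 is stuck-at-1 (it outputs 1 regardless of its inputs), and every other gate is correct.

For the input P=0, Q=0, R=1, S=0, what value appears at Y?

1

Propagate with U1 forced: U1=1 [stuck-at-1], U2=0, U3=1, U4=1, U5=1, U6=1, U7=1.
So Y = 1. (Without the fault it would be 0.)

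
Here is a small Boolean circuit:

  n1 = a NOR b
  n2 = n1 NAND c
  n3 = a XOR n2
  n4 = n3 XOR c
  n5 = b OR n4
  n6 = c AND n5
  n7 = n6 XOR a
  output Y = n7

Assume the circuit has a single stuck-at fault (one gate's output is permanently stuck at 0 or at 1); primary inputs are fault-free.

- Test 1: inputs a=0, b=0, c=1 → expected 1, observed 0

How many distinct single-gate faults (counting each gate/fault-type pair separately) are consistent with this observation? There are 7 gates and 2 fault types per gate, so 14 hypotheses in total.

Fault-free: n1=1, n2=0, n3=0, n4=1, n5=1, n6=1, n7=1 → 1. Observed 0.
  n1 stuck-at-0: output 0 ✓
  n1 stuck-at-1: output 1 ✗
  n2 stuck-at-0: output 1 ✗
  n2 stuck-at-1: output 0 ✓
  n3 stuck-at-0: output 1 ✗
  n3 stuck-at-1: output 0 ✓
  n4 stuck-at-0: output 0 ✓
  n4 stuck-at-1: output 1 ✗
  n5 stuck-at-0: output 0 ✓
  n5 stuck-at-1: output 1 ✗
  n6 stuck-at-0: output 0 ✓
  n6 stuck-at-1: output 1 ✗
  n7 stuck-at-0: output 0 ✓
  n7 stuck-at-1: output 1 ✗
Consistent faults: {n1 stuck-at-0, n2 stuck-at-1, n3 stuck-at-1, n4 stuck-at-0, n5 stuck-at-0, n6 stuck-at-0, n7 stuck-at-0} — 7 in all.

7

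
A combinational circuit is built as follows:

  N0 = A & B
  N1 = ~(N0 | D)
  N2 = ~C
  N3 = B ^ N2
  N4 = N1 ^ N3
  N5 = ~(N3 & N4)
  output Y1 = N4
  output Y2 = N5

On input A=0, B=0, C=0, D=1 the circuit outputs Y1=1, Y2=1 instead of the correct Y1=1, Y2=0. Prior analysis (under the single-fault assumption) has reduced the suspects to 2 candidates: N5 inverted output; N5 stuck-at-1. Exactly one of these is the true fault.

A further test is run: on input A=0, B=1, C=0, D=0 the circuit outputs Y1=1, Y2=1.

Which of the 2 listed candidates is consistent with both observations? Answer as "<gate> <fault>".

N5 stuck-at-1

Evaluate each candidate on input A=0, B=1, C=0, D=0:
  N5 inverted output: N0=0, N1=1, N2=1, N3=0, N4=1, N5=0 [inverted output] → Y1=1, Y2=0 — eliminated
  N5 stuck-at-1: N0=0, N1=1, N2=1, N3=0, N4=1, N5=1 [stuck-at-1] → Y1=1, Y2=1 — matches
Only N5 stuck-at-1 reproduces the observed Y1=1, Y2=1.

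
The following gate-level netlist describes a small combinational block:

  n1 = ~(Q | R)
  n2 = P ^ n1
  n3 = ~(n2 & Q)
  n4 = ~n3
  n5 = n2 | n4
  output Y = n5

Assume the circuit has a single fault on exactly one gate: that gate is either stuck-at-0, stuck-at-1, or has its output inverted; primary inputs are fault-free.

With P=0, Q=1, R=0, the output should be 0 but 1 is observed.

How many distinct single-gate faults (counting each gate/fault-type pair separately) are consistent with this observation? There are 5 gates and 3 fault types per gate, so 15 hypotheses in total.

10

Fault-free: n1=0, n2=0, n3=1, n4=0, n5=0 → 0. Observed 1.
  n1: stuck-at-1, inverted output ✓; others ✗
  n2: stuck-at-1, inverted output ✓; others ✗
  n3: stuck-at-0, inverted output ✓; others ✗
  n4: stuck-at-1, inverted output ✓; others ✗
  n5: stuck-at-1, inverted output ✓; others ✗
Consistent faults: {n1 stuck-at-1, n1 inverted output, n2 stuck-at-1, n2 inverted output, n3 stuck-at-0, n3 inverted output, n4 stuck-at-1, n4 inverted output, n5 stuck-at-1, n5 inverted output} — 10 in all.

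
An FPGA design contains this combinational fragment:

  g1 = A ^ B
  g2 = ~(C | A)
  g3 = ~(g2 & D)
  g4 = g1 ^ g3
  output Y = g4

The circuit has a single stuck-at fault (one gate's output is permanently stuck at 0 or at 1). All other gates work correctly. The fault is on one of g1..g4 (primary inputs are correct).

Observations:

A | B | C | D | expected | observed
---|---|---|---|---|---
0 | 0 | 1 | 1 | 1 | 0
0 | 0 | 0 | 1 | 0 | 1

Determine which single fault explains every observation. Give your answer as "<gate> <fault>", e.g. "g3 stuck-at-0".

g1 stuck-at-1

Fault-free values for test 1 (A=0, B=0, C=1, D=1): g1=0, g2=0, g3=1, g4=1, giving Y=1. Observed 0.
Test 1: faults giving observed 0 are {g1 stuck-at-1, g2 stuck-at-1, g3 stuck-at-0, g4 stuck-at-0}.
Test 2 (A=0, B=0, C=0, D=1): fault-free g1=0, g2=1, g3=0, g4=0 → 0; observed 1. Eliminates g2 stuck-at-1, g3 stuck-at-0, g4 stuck-at-0.
Only g1 stuck-at-1 is consistent with every test.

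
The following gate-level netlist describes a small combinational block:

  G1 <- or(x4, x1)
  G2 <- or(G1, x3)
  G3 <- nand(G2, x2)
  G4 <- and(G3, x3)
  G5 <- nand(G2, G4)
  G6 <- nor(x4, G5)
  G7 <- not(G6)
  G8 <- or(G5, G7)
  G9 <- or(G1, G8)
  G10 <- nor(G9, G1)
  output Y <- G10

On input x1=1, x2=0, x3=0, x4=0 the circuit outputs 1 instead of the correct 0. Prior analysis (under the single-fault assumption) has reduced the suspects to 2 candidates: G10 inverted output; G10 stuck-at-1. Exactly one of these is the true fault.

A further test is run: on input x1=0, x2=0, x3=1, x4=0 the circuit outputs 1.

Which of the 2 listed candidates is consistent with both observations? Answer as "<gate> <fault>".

Evaluate each candidate on input x1=0, x2=0, x3=1, x4=0:
  G10 inverted output: G1=0, G2=1, G3=1, G4=1, G5=0, G6=1, G7=0, G8=0, G9=0, G10=0 [inverted output] → 0 — eliminated
  G10 stuck-at-1: G1=0, G2=1, G3=1, G4=1, G5=0, G6=1, G7=0, G8=0, G9=0, G10=1 [stuck-at-1] → 1 — matches
Only G10 stuck-at-1 reproduces the observed 1.

G10 stuck-at-1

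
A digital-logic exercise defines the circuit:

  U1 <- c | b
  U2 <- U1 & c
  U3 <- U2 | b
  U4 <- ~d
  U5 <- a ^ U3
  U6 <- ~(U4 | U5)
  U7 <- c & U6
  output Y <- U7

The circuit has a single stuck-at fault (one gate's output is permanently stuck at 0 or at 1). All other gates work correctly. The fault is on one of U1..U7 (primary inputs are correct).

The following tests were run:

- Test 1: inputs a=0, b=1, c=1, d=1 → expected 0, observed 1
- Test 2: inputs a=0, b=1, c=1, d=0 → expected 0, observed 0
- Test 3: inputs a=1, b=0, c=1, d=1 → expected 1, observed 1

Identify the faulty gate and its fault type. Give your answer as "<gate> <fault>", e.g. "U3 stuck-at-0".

U5 stuck-at-0

Fault-free values for test 1 (a=0, b=1, c=1, d=1): U1=1, U2=1, U3=1, U4=0, U5=1, U6=0, U7=0, giving Y=0. Observed 1.
Test 1: faults giving observed 1 are {U3 stuck-at-0, U5 stuck-at-0, U6 stuck-at-1, U7 stuck-at-1}.
Test 2 (a=0, b=1, c=1, d=0): fault-free U1=1, U2=1, U3=1, U4=1, U5=1, U6=0, U7=0 → 0; observed 0. Eliminates U6 stuck-at-1, U7 stuck-at-1.
Test 3 (a=1, b=0, c=1, d=1): fault-free U1=1, U2=1, U3=1, U4=0, U5=0, U6=1, U7=1 → 1; observed 1. Eliminates U3 stuck-at-0.
Only U5 stuck-at-0 is consistent with every test.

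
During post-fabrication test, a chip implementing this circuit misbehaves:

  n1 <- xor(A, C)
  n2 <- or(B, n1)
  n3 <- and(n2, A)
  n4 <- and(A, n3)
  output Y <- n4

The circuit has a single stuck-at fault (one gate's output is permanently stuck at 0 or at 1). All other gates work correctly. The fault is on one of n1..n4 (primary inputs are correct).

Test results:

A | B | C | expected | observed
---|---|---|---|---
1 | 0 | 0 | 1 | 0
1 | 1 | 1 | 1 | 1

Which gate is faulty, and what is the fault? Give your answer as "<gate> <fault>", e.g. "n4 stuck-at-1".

n1 stuck-at-0

Fault-free values for test 1 (A=1, B=0, C=0): n1=1, n2=1, n3=1, n4=1, giving Y=1. Observed 0.
Test 1: faults giving observed 0 are {n1 stuck-at-0, n2 stuck-at-0, n3 stuck-at-0, n4 stuck-at-0}.
Test 2 (A=1, B=1, C=1): fault-free n1=0, n2=1, n3=1, n4=1 → 1; observed 1. Eliminates n2 stuck-at-0, n3 stuck-at-0, n4 stuck-at-0.
Only n1 stuck-at-0 is consistent with every test.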